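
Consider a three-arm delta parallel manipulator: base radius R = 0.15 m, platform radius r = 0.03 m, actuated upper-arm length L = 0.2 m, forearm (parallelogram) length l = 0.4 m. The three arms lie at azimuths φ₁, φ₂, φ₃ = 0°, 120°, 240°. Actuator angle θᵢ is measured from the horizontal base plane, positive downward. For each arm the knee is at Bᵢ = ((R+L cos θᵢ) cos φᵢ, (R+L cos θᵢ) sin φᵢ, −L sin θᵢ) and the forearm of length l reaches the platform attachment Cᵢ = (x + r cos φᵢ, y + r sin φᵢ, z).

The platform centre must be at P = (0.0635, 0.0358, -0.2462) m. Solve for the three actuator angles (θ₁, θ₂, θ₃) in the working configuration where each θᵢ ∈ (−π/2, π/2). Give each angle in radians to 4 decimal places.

rotate P by −φ1: (0.0635, 0.0358, -0.2462)
  A cos θ + B sin θ = C:  0.0565·cos θ + -0.2462·sin θ = 0.1373
  √(A²+B²)=0.2526;  θ1 = -1.3452+0.9962 ≈ -0.3490
φ2=120.0° → target in arm frame (-0.0007, -0.0729)
  e−x'=0.1207;  (l²−L²−(e−x')²−y'²−z²)/2L = 0.0987
  γ=atan2(-0.2462,0.1207)=-1.1148;  ψ=arccos(0.3601)=1.2025;  θ2=γ+ψ≈0.0876
φ3=240.0° → target in arm frame (-0.0628, 0.0371)
  e−x'=0.1828;  (l²−L²−(e−x')²−y'²−z²)/2L = 0.0615
  θ3 = atan2(B,A) + arccos(C/0.3066) = 0.4365

θ₁ = -0.3490, θ₂ = 0.0876, θ₃ = 0.4365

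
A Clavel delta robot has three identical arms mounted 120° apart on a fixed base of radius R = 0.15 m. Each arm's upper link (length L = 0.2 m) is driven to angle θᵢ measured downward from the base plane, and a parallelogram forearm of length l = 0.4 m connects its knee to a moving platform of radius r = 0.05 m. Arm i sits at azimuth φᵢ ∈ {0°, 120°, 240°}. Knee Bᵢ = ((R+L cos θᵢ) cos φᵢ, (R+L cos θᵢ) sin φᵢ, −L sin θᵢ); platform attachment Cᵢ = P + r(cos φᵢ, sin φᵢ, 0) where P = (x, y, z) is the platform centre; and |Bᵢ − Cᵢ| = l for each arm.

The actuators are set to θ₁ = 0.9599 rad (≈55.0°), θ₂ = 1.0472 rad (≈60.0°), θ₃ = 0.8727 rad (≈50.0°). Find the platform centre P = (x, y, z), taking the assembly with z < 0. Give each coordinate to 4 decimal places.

(0.0005, -0.0346, -0.4999)

O1 = (0.2147·cos0.0°, 0.2147·sin0.0°, -0.1638) = (0.2147, 0.0000, -0.1638)
O2 = (0.2000·cos120.0°, 0.2000·sin120.0°, -0.1732) = (-0.1000, 0.1732, -0.1732)
φ3=240.0°: virtual centre (-0.1143, -0.1979, -0.1532), radius l
subtract pairs → two planes through P
[-0.6294 0.3464 -0.0188]·P = -0.0029;  [-0.6580 -0.3959 0.0212]·P = 0.0028
det = 0.4771;  x = 0.0004+-0.0002z,  y = -0.0077+0.0539z
quadratic in z: (1.0029)z²+(0.3269)z+(-0.0872)=0, √Δ=0.6757 → z ∈ {-0.4999, 0.1739}; z = -0.4999 (taking z<0)
x = 0.0005, y = -0.0346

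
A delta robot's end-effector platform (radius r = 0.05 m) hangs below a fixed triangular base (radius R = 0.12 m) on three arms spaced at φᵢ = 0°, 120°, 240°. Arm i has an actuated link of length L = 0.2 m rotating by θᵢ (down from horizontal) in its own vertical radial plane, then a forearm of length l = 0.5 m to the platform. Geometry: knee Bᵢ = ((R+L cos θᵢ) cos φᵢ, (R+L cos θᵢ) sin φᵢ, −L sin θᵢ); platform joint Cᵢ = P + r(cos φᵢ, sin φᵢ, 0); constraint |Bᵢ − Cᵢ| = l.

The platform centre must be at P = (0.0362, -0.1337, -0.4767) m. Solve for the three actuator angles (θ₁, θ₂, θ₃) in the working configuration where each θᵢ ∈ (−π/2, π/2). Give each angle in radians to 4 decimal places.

φ1=0.0° → target in arm frame (0.0362, -0.1337)
  e−x'=0.0338;  (l²−L²−(e−x')²−y'²−z²)/2L = -0.0907
  √(A²+B²)=0.4779;  θ1 = -1.5000+1.7616 ≈ 0.2616
rotate P by −φ2: (-0.1339, 0.0355, -0.4767)
  A cos θ + B sin θ = C:  0.2039·cos θ + -0.4767·sin θ = -0.1502
  θ2 = atan2(B,A) + arccos(C/0.5185) = 0.6980
arm 3 (φ=240.0°): x'=0.0977, y'=0.0982
  A cos θ + B sin θ = C:  -0.0277·cos θ + -0.4767·sin θ = -0.0691
  √(A²+B²)=0.4775;  θ3 = -1.6288+1.7161 ≈ 0.0873

θ₁ = 0.2616, θ₂ = 0.6980, θ₃ = 0.0873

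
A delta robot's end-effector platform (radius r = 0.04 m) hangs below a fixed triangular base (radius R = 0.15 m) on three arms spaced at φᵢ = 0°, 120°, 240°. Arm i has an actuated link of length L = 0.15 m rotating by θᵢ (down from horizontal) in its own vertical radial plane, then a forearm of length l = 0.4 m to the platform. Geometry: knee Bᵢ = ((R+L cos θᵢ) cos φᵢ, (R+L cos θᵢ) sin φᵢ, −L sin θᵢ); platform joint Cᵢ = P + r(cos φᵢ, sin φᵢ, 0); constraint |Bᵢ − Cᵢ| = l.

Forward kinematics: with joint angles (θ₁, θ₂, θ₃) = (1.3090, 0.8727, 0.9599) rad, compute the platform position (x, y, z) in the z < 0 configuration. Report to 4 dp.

centre 1 = (0.1488·cos0.0°, 0.1488·sin0.0°, -0.1449) = (0.1488, 0.0000, -0.1449)
φ2=120.0°: virtual centre (-0.1032, 0.1788, -0.1149), radius l
centre 3 = (0.1960·cos240.0°, 0.1960·sin240.0°, -0.1229) = (-0.0980, -0.1698, -0.1229)
|centre ₂|²−|centre ₁|² = 0.0127;  |centre ₃|²−|centre ₁|² = 0.0104
[-0.5041 0.3575 0.0600]·P = 0.0127;  [-0.4937 -0.3396 0.0440]·P = 0.0104
det = 0.3477;  x = -0.0231+0.1038z,  y = 0.0029+-0.0213z
into |P−centre ₁|² = l²: 1.0112z² + 0.2540z + -0.1095 = 0;  Δ = 0.5072;  z = -0.4777 or 0.2266 → z<0 root = -0.4777
x = -0.0727, y = 0.0131

(-0.0727, 0.0131, -0.4777)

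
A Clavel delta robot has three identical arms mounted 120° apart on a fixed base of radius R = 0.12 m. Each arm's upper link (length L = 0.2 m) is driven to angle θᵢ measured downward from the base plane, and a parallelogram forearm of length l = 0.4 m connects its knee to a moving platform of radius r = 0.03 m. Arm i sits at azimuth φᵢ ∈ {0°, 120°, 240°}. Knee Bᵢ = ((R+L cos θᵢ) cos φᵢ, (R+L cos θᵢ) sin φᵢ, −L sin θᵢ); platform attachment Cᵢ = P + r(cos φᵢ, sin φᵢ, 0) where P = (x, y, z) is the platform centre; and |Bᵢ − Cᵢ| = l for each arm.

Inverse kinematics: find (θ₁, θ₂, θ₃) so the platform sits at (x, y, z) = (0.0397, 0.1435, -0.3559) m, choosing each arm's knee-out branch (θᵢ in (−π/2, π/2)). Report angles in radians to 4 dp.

rotate P by −φ1: (0.0397, 0.1435, -0.3559)
  A cos θ + B sin θ = C:  0.0503·cos θ + -0.3559·sin θ = -0.0745
  √(A²+B²)=0.3594;  θ1 = -1.4304+1.7795 ≈ 0.3491
φ2=120.0° → target in arm frame (0.1044, -0.1061)
  e−x'=-0.0144;  (l²−L²−(e−x')²−y'²−z²)/2L = -0.0453
  γ=atan2(-0.3559,-0.0144)=-1.6113;  ψ=arccos(-0.1273)=1.6984;  θ2=γ+ψ≈0.0871
φ3=240.0° → target in arm frame (-0.1441, -0.0374)
  A=0.2341, B=-0.3559, C=(l²−L²−A²−y'²−z²)/(2L)=-0.1572
  θ3 = atan2(B,A) + arccos(C/0.4260) = 0.9598

θ₁ = 0.3491, θ₂ = 0.0871, θ₃ = 0.9598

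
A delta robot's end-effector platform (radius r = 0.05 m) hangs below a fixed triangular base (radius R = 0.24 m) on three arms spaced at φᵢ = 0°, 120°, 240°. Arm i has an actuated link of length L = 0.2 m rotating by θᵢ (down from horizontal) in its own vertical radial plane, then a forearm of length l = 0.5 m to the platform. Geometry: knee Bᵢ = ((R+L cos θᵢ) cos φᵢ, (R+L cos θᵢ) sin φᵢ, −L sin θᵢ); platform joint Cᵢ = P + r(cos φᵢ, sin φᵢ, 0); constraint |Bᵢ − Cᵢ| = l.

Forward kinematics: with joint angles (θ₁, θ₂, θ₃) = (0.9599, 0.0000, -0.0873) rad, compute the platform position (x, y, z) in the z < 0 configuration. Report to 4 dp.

(-0.1560, -0.0091, -0.3580)

arm 1 at φ=0.0°: e+L cos θ1 = 0.3047;  S1 = (0.3047, 0.0000, -0.1638)
φ2=120.0°: virtual centre (-0.1950, 0.3377, 0.0000), radius l
φ3=240.0°: virtual centre (-0.1946, -0.3371, 0.0174), radius l
|S₂|²−|S₁|² = 0.0324;  |S₃|²−|S₁|² = 0.0321
[-0.9994 0.6755 0.3277]·P = 0.0324;  [-0.9987 -0.6742 0.3625]·P = 0.0321
Cramer: x(z) = -0.0323+0.3454z;  y(z) = 0.0002+0.0260z
into |P−S₁|² = l²: 1.1200z² + 0.0948z + -0.1096 = 0;  Δ = 0.4999;  z = -0.3580 or 0.2733 → z<0 root = -0.3580
x = -0.1560, y = -0.0091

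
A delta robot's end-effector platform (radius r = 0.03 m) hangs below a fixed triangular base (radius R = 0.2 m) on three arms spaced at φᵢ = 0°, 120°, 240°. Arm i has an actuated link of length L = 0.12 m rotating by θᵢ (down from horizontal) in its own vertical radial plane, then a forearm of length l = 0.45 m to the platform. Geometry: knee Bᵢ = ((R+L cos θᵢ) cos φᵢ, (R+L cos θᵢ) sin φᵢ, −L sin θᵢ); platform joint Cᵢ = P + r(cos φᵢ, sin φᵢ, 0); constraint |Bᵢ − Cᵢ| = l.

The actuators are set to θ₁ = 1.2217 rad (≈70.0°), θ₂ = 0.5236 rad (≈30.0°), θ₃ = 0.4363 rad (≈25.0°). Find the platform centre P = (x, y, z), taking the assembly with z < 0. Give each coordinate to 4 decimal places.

φ1=0.0°: virtual centre (0.2110, 0.0000, -0.1128), radius l
arm 2 at φ=120.0°: e+L cos θ2 = 0.2739;  O2 = (-0.1370, 0.2372, -0.0600)
O3 = (0.2788·cos240.0°, 0.2788·sin240.0°, -0.0507) = (-0.1394, -0.2414, -0.0507)
|O₂|²−|O₁|² = 0.0214;  |O₃|²−|O₁|² = 0.0230
linear system: -0.6960x+0.4744y = 0.0214−0.1055z; -0.7009x+-0.4828y = 0.0230−0.1241z
det = 0.6686;  x = -0.0318+0.1643z,  y = -0.0016+0.0186z
sphere 1 gives Az²+Bz+C=0 with A=1.0273, B=0.1457, C=-0.1308;  B²−4AC=0.5588;  roots -0.4347, 0.2929;  negative root z = -0.4347
x = -0.1032, y = -0.0096

(-0.1032, -0.0096, -0.4347)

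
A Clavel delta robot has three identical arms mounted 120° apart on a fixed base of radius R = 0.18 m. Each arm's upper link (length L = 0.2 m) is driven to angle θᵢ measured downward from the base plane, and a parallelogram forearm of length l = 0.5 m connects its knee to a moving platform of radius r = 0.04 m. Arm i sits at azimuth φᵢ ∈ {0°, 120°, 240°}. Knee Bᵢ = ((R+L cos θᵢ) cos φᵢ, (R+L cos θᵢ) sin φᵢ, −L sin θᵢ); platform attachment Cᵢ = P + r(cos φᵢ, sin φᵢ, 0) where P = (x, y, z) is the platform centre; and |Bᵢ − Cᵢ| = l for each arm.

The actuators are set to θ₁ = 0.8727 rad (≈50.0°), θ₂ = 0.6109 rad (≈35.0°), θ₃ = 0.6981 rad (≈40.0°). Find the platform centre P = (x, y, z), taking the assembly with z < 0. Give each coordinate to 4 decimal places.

arm 1 at φ=0.0°: (R−r)+L cos θ1 = 0.2686;  centre 1 = (0.2686, 0.0000, -0.1532)
arm 2 at φ=120.0°: (R−r)+L cos θ2 = 0.3038;  centre 2 = (-0.1519, 0.2631, -0.1147)
centre 3 = (0.2932·cos240.0°, 0.2932·sin240.0°, -0.1286) = (-0.1466, -0.2539, -0.1286)
eliminate P² terms by subtracting sphere 1 from 2 and 3
[-0.8409 0.5262 0.0770]·P = 0.0099;  [-0.8303 -0.5079 0.0493]·P = 0.0069
Cramer: x(z) = -0.0100+0.0753z;  y(z) = 0.0028-0.0260z
sphere 1 gives Az²+Bz+C=0 with A=1.0063, B=0.2643, C=-0.1489;  B²−4AC=0.6693;  roots -0.5378, 0.2752;  negative root z = -0.5378
x = -0.0505, y = 0.0167

(-0.0505, 0.0167, -0.5378)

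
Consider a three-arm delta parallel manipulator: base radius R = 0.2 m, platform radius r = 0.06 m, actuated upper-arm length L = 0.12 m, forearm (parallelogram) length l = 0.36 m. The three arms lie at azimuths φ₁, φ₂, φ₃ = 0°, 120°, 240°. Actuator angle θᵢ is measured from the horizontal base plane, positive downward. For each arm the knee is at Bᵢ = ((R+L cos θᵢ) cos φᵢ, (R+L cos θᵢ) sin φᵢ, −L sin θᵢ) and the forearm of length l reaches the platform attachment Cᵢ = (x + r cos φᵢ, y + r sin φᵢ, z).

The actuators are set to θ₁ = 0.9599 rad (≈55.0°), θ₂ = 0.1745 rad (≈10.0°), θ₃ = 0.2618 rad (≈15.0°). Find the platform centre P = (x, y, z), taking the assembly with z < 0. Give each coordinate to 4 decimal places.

(-0.0855, 0.0075, -0.3055)

arm 1 at φ=0.0°: ρ1 = 0.2088;  O1 = (0.2088, 0.0000, -0.0983)
φ2=120.0°: virtual centre (-0.1291, 0.2236, -0.0208), radius l
arm 3 at φ=240.0°: ρ3 = 0.2559;  O3 = (-0.1280, -0.2216, -0.0311)
eliminate P² terms by subtracting sphere 1 from 2 and 3
plane₁₂: -0.6758x+0.4472y+0.1549z = 0.0138
det = 0.6008;  x = -0.0200+0.2144z,  y = 0.0007+-0.0224z
into |P−O₁|² = l²: 1.0465z² + 0.0984z + -0.0676 = 0;  Δ = 0.2925;  z = -0.3055 or 0.2114 → z<0 root = -0.3055
x = -0.0855, y = 0.0075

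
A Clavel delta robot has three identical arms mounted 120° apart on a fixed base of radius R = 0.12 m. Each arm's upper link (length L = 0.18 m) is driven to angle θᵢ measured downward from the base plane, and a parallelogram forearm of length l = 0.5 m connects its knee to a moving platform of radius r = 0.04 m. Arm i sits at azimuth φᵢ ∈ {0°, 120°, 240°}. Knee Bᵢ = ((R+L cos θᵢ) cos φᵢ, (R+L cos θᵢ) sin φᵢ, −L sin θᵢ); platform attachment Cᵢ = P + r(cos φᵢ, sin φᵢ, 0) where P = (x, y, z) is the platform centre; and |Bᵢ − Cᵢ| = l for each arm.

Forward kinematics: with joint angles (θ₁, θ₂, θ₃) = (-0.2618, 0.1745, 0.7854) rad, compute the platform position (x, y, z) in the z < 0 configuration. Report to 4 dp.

(0.1576, 0.1220, -0.4286)

φ1=0.0°: virtual centre (0.2539, 0.0000, 0.0466), radius l
arm 2 at φ=120.0°: (R−r)+L cos θ2 = 0.2573;  O2 = (-0.1286, 0.2228, -0.0313)
φ3=240.0°: virtual centre (-0.1036, -0.1795, -0.1273), radius l
subtract pairs → two planes through P
plane₁₂: -0.7650x+0.4456y+-0.1557z = 0.0005
det = 0.5933;  x = 0.0053+-0.3554z,  y = 0.0103+-0.2608z
quadratic in z: (1.1943)z²+(0.0782)z+(-0.1859)=0, √Δ=0.9457 → z ∈ {-0.4286, 0.3632}; z = -0.4286 (taking z<0)
x = 0.1576, y = 0.1220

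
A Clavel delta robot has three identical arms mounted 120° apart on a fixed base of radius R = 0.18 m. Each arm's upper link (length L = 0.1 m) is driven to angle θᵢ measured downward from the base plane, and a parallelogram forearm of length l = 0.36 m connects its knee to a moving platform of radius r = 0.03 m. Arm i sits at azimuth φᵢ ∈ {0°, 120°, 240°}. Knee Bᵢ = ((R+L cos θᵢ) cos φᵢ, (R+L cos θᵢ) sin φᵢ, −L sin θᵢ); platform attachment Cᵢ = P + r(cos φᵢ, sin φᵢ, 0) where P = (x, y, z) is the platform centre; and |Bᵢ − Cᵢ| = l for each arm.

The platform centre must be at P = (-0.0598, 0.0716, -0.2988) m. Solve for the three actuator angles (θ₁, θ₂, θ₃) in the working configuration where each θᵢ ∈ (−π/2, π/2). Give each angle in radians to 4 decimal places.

θ₁ = 0.8729, θ₂ = -0.2618, θ₃ = 0.6982

rotate P by −φ1: (-0.0598, 0.0716, -0.2988)
  A=0.2098, B=-0.2988, C=(l²−L²−A²−y'²−z²)/(2L)=-0.0941
  √(A²+B²)=0.3651;  θ1 = -0.9586+1.8315 ≈ 0.8729
rotate P by −φ2: (0.0919, 0.0160, -0.2988)
  A=0.0581, B=-0.2988, C=(l²−L²−A²−y'²−z²)/(2L)=0.1334
  γ=atan2(-0.2988,0.0581)=-1.3788;  ψ=arccos(0.4384)=1.1170;  θ2=γ+ψ≈-0.2618
φ3=240.0° → target in arm frame (-0.0321, -0.0876)
  e−x'=0.1821;  (l²−L²−(e−x')²−y'²−z²)/2L = -0.0526
  √(A²+B²)=0.3499;  θ3 = -1.0234+1.7216 ≈ 0.6982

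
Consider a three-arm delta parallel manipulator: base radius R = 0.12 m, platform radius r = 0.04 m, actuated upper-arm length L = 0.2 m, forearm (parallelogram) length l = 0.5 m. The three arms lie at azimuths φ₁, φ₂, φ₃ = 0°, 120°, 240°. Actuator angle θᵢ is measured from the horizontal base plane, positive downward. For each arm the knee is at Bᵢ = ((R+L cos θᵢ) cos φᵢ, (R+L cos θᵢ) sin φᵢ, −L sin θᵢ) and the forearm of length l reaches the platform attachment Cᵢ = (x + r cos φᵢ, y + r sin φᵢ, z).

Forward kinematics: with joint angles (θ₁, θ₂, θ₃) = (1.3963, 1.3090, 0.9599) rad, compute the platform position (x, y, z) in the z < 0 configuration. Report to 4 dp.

φ1=0.0°: virtual centre (0.1147, 0.0000, -0.1970), radius l
arm 2 at φ=120.0°: (R−r)+L cos θ2 = 0.1318;  S2 = (-0.0659, 0.1141, -0.1932)
S3 = (0.1947·cos240.0°, 0.1947·sin240.0°, -0.1638) = (-0.0974, -0.1686, -0.1638)
subtract pairs → two planes through P
plane₁₂: -0.3612x+0.2282y+0.0076z = 0.0027
Cramer: x(z) = -0.0176+0.0808z;  y(z) = -0.0159+0.0948z
quadratic in z: (1.0155)z²+(0.3695)z+(-0.1935)=0, √Δ=0.9604 → z ∈ {-0.6548, 0.2909}; z = -0.6548 (taking z<0)
x = -0.0705, y = -0.0780

(-0.0705, -0.0780, -0.6548)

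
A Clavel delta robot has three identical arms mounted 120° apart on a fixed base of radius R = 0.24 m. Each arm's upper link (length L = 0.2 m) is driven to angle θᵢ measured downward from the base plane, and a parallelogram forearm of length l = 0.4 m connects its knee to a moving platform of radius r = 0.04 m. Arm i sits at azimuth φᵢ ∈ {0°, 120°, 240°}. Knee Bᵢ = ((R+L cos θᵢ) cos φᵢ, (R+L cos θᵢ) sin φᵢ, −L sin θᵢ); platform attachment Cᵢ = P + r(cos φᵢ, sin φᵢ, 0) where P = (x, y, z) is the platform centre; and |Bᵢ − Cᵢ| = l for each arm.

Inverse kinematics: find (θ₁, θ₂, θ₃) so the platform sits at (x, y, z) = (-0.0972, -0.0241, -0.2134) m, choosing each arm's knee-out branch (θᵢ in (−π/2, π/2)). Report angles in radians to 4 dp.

θ₁ = 1.0470, θ₂ = 0.3494, θ₃ = -0.0001

φ1=0.0° → target in arm frame (-0.0972, -0.0241)
  e−x'=0.2972;  (l²−L²−(e−x')²−y'²−z²)/2L = -0.0361
  √(A²+B²)=0.3659;  θ1 = -0.6227+1.6697 ≈ 1.0470
rotate P by −φ2: (0.0277, 0.0962, -0.2134)
  A cos θ + B sin θ = C:  0.1723·cos θ + -0.2134·sin θ = 0.0888
  θ2 = atan2(B,A) + arccos(C/0.2743) = 0.3494
arm 3 (φ=240.0°): x'=0.0695, y'=-0.0721
  A=0.1305, B=-0.2134, C=(l²−L²−A²−y'²−z²)/(2L)=0.1306
  θ3 = atan2(B,A) + arccos(C/0.2502) = -0.0001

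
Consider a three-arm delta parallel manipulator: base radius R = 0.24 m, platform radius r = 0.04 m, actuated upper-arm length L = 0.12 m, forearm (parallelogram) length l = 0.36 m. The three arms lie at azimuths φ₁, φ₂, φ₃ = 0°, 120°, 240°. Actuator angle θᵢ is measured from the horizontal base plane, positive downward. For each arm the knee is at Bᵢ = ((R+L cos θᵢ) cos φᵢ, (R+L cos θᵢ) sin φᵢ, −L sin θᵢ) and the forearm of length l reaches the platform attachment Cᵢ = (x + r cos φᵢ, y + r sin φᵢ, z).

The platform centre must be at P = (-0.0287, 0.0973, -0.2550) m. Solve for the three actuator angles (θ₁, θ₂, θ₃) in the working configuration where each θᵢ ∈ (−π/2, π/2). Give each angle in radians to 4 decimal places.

θ₁ = 0.8726, θ₂ = -0.2615, θ₃ = 1.1344

φ1=0.0° → target in arm frame (-0.0287, 0.0973)
  A cos θ + B sin θ = C:  0.2287·cos θ + -0.2550·sin θ = -0.0483
  γ=atan2(-0.2550,0.2287)=-0.8397;  ψ=arccos(-0.1411)=1.7123;  θ1=γ+ψ≈0.8726
φ2=120.0° → target in arm frame (0.0986, -0.0238)
  e−x'=0.1014;  (l²−L²−(e−x')²−y'²−z²)/2L = 0.1639
  θ2 = atan2(B,A) + arccos(C/0.2744) = -0.2615
arm 3 (φ=240.0°): x'=-0.0699, y'=-0.0735
  A cos θ + B sin θ = C:  0.2699·cos θ + -0.2550·sin θ = -0.1170
  γ=atan2(-0.2550,0.2699)=-0.7570;  ψ=arccos(-0.3151)=1.8914;  θ3=γ+ψ≈1.1344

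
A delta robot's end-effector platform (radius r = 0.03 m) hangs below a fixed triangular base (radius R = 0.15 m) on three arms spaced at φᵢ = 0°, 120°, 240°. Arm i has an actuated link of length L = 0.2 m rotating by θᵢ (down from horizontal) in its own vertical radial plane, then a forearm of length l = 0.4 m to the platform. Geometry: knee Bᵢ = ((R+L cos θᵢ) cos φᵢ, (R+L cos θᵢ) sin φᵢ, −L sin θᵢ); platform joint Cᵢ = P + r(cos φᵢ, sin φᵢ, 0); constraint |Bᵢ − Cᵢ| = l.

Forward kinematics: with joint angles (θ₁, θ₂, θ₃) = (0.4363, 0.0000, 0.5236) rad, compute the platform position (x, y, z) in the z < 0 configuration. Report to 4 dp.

S1 = (0.3013·cos0.0°, 0.3013·sin0.0°, -0.0845) = (0.3013, 0.0000, -0.0845)
arm 2 at φ=120.0°: (R−r)+L cos θ2 = 0.3200;  S2 = (-0.1600, 0.2771, 0.0000)
arm 3 at φ=240.0°: (R−r)+L cos θ3 = 0.2932;  S3 = (-0.1466, -0.2539, -0.1000)
|S₂|²−|S₁|² = 0.0045;  |S₃|²−|S₁|² = -0.0019
[-0.9225 0.5543 0.1690]·P = 0.0045;  [-0.8957 -0.5078 -0.0310]·P = -0.0019
Cramer: x(z) = -0.0013+0.0712z;  y(z) = 0.0060-0.1865z
quadratic in z: (1.0399)z²+(0.1237)z+(-0.0613)=0, √Δ=0.5199 → z ∈ {-0.3095, 0.1905}; z = -0.3095 (taking z<0)
x = -0.0233, y = 0.0637

(-0.0233, 0.0637, -0.3095)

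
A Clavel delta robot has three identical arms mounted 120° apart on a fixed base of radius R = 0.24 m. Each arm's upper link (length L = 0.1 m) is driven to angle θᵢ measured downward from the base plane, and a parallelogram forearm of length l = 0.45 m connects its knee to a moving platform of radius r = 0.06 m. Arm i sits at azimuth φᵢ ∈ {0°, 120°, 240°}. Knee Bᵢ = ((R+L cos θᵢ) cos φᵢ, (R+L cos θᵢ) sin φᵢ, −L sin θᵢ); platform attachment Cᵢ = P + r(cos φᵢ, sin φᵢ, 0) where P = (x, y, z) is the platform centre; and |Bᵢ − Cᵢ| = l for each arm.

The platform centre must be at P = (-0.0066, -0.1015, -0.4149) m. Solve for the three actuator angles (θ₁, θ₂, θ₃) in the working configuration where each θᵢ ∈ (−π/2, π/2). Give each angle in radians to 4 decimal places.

rotate P by −φ1: (-0.0066, -0.1015, -0.4149)
  e−x'=0.1866;  (l²−L²−(e−x')²−y'²−z²)/2L = -0.1238
  √(A²+B²)=0.4549;  θ1 = -1.1482+1.8464 ≈ 0.6983
arm 2 (φ=120.0°): x'=-0.0846, y'=0.0565
  e−x'=0.2646;  (l²−L²−(e−x')²−y'²−z²)/2L = -0.2642
  θ2 = atan2(B,A) + arccos(C/0.4921) = 1.1345
rotate P by −φ3: (0.0912, 0.0450, -0.4149)
  A cos θ + B sin θ = C:  0.0888·cos θ + -0.4149·sin θ = 0.0522
  γ=atan2(-0.4149,0.0888)=-1.3600;  ψ=arccos(0.1231)=1.4474;  θ3=γ+ψ≈0.0874

θ₁ = 0.6983, θ₂ = 1.1345, θ₃ = 0.0874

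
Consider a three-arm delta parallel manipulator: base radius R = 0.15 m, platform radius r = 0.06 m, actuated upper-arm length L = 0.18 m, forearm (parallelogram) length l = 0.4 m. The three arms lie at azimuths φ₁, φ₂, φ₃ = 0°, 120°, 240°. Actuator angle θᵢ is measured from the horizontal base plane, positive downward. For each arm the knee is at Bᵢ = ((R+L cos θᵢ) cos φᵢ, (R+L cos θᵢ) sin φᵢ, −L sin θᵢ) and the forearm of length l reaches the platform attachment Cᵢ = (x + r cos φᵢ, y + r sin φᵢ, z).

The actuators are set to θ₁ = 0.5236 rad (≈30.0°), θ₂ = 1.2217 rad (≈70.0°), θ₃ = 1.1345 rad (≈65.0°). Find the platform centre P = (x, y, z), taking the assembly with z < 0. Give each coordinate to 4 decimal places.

(0.1354, -0.0187, -0.4740)

O1 = (0.2459·cos0.0°, 0.2459·sin0.0°, -0.0900) = (0.2459, 0.0000, -0.0900)
φ2=120.0°: virtual centre (-0.0758, 0.1313, -0.1691), radius l
arm 3 at φ=240.0°: (R−r)+L cos θ3 = 0.1661;  O3 = (-0.0830, -0.1438, -0.1631)
subtract pairs → two planes through P
linear system: -0.6433x+0.2625y = -0.0170−-0.1583z; -0.6578x+-0.2876y = -0.0144−-0.1463z
Cramer: x(z) = 0.0242-0.2346z;  y(z) = -0.0054+0.0280z
into |P−O₁|² = l²: 1.0558z² + 0.2837z + -0.1027 = 0;  Δ = 0.5143;  z = -0.4740 or 0.2053 → z<0 root = -0.4740
x = 0.1354, y = -0.0187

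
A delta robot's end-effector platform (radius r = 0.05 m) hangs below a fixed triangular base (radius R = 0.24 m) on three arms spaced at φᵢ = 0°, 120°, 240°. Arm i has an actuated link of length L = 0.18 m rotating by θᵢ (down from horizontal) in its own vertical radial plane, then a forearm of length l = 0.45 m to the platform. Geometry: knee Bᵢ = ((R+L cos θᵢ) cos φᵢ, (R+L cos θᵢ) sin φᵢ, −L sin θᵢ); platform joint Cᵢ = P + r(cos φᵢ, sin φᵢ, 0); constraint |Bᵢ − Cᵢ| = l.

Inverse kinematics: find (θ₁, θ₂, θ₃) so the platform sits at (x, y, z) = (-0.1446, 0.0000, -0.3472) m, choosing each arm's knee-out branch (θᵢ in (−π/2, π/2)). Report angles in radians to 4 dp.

θ₁ = 1.1347, θ₂ = 0.1746, θ₃ = 0.1746

arm 1 (φ=0.0°): x'=-0.1446, y'=0.0000
  A=0.3346, B=-0.3472, C=(l²−L²−A²−y'²−z²)/(2L)=-0.1733
  γ=atan2(-0.3472,0.3346)=-0.8039;  ψ=arccos(-0.3595)=1.9385;  θ1=γ+ψ≈1.1347
rotate P by −φ2: (0.0723, 0.1252, -0.3472)
  A=0.1177, B=-0.3472, C=(l²−L²−A²−y'²−z²)/(2L)=0.0556
  √(A²+B²)=0.3666;  θ2 = -1.2440+1.4185 ≈ 0.1746
arm 3 (φ=240.0°): x'=0.0723, y'=-0.1252
  A=0.1177, B=-0.3472, C=(l²−L²−A²−y'²−z²)/(2L)=0.0556
  √(A²+B²)=0.3666;  θ3 = -1.2440+1.4185 ≈ 0.1746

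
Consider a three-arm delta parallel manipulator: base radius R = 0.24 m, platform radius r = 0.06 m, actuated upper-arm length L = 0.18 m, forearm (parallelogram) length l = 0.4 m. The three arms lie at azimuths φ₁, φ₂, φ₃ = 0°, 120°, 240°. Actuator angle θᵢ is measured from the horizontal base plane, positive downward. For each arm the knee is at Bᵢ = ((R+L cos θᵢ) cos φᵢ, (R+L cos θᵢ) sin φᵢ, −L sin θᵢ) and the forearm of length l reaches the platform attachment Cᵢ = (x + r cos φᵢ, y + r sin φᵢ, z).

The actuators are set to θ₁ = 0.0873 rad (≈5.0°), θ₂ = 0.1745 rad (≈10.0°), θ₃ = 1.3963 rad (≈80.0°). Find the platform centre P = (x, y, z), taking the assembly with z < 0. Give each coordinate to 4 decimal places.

centre 1 = (0.3593·cos0.0°, 0.3593·sin0.0°, -0.0157) = (0.3593, 0.0000, -0.0157)
φ2=120.0°: virtual centre (-0.1786, 0.3094, -0.0313), radius l
centre 3 = (0.2113·cos240.0°, 0.2113·sin240.0°, -0.1773) = (-0.1056, -0.1829, -0.1773)
|centre ₂|²−|centre ₁|² = -0.0007;  |centre ₃|²−|centre ₁|² = -0.0533
[-1.0759 0.6188 -0.0311]·P = -0.0007;  [-0.9299 -0.3659 -0.3231]·P = -0.0533
Cramer: x(z) = 0.0343-0.2181z;  y(z) = 0.0585-0.3289z
quadratic in z: (1.1557)z²+(0.1347)z+(-0.0507)=0, √Δ=0.5026 → z ∈ {-0.2757, 0.1592}; z = -0.2757 (taking z<0)
x = 0.0944, y = 0.1491

(0.0944, 0.1491, -0.2757)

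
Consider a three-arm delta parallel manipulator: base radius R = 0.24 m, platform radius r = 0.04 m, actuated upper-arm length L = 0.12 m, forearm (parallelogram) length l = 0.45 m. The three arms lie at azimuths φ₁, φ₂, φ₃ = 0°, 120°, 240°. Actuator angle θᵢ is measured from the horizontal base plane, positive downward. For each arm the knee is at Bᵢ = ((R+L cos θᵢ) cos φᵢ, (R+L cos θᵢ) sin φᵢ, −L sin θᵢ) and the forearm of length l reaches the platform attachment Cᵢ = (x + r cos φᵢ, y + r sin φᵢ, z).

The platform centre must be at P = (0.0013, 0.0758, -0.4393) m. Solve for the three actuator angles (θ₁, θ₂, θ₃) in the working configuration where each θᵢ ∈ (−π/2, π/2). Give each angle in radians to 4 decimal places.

rotate P by −φ1: (0.0013, 0.0758, -0.4393)
  A cos θ + B sin θ = C:  0.1987·cos θ + -0.4393·sin θ = -0.2088
  √(A²+B²)=0.4821;  θ1 = -1.1460+2.0187 ≈ 0.8727
φ2=120.0° → target in arm frame (0.0650, -0.0390)
  e−x'=0.1350;  (l²−L²−(e−x')²−y'²−z²)/2L = -0.1026
  √(A²+B²)=0.4596;  θ2 = -1.2726+1.7960 ≈ 0.5234
rotate P by −φ3: (-0.0663, -0.0368, -0.4393)
  e−x'=0.2663;  (l²−L²−(e−x')²−y'²−z²)/2L = -0.3215
  √(A²+B²)=0.5137;  θ3 = -1.0258+2.2469 ≈ 1.2211

θ₁ = 0.8727, θ₂ = 0.5234, θ₃ = 1.2211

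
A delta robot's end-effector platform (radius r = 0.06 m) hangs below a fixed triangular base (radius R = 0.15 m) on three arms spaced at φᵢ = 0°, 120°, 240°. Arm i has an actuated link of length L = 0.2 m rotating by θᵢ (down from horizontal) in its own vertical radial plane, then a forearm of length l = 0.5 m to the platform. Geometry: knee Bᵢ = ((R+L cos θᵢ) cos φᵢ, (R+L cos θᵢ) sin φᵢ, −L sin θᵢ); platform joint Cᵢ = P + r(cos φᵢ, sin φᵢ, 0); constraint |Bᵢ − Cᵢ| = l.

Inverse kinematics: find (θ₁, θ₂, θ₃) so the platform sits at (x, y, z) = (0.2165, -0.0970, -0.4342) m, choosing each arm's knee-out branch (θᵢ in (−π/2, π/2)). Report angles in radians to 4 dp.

φ1=0.0° → target in arm frame (0.2165, -0.0970)
  A=-0.1265, B=-0.4342, C=(l²−L²−A²−y'²−z²)/(2L)=-0.0099
  θ1 = atan2(B,A) + arccos(C/0.4523) = -0.2617
rotate P by −φ2: (-0.1923, -0.1390, -0.4342)
  A=0.2823, B=-0.4342, C=(l²−L²−A²−y'²−z²)/(2L)=-0.1938
  √(A²+B²)=0.5179;  θ2 = -0.9944+1.9543 ≈ 0.9600
φ3=240.0° → target in arm frame (-0.0242, 0.2360)
  e−x'=0.1142;  (l²−L²−(e−x')²−y'²−z²)/2L = -0.1182
  γ=atan2(-0.4342,0.1142)=-1.3135;  ψ=arccos(-0.2632)=1.8372;  θ3=γ+ψ≈0.5237

θ₁ = -0.2617, θ₂ = 0.9600, θ₃ = 0.5237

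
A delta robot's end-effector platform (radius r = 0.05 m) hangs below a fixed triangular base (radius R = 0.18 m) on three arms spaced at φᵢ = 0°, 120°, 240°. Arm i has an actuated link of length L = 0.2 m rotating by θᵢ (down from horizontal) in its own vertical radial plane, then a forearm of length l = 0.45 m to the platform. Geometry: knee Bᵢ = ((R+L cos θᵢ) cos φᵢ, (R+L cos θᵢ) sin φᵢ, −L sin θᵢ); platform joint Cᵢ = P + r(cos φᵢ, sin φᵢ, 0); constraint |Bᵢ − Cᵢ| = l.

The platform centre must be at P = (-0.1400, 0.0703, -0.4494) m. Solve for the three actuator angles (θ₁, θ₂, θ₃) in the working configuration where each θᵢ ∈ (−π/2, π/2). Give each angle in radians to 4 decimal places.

θ₁ = 1.1346, θ₂ = 0.2618, θ₃ = 0.6983

arm 1 (φ=0.0°): x'=-0.1400, y'=0.0703
  e−x'=0.2700;  (l²−L²−(e−x')²−y'²−z²)/2L = -0.2933
  γ=atan2(-0.4494,0.2700)=-1.0298;  ψ=arccos(-0.5594)=2.1644;  θ1=γ+ψ≈1.1346
arm 2 (φ=120.0°): x'=0.1309, y'=0.0861
  A cos θ + B sin θ = C:  -0.0009·cos θ + -0.4494·sin θ = -0.1172
  √(A²+B²)=0.4494;  θ2 = -1.5728+1.8346 ≈ 0.2618
arm 3 (φ=240.0°): x'=0.0091, y'=-0.1564
  e−x'=0.1209;  (l²−L²−(e−x')²−y'²−z²)/2L = -0.1963
  √(A²+B²)=0.4654;  θ3 = -1.3080+2.0063 ≈ 0.6983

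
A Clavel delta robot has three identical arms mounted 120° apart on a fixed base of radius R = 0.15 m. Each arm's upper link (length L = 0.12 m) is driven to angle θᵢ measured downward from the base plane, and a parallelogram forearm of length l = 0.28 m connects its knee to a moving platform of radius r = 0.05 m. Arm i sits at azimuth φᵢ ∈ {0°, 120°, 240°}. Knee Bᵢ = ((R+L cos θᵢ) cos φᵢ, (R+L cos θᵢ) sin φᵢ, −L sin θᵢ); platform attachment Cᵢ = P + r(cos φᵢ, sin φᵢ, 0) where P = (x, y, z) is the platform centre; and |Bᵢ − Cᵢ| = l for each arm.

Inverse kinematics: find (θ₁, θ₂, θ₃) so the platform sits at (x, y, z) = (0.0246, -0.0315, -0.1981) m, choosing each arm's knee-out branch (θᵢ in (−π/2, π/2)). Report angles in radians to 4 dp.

φ1=0.0° → target in arm frame (0.0246, -0.0315)
  e−x'=0.0754;  (l²−L²−(e−x')²−y'²−z²)/2L = 0.0753
  θ1 = atan2(B,A) + arccos(C/0.2120) = 0.0004
φ2=120.0° → target in arm frame (-0.0396, -0.0056)
  A cos θ + B sin θ = C:  0.1396·cos θ + -0.1981·sin θ = 0.0218
  √(A²+B²)=0.2423;  θ2 = -0.9570+1.4805 ≈ 0.5235
arm 3 (φ=240.0°): x'=0.0150, y'=0.0371
  A cos θ + B sin θ = C:  0.0850·cos θ + -0.1981·sin θ = 0.0673
  θ3 = atan2(B,A) + arccos(C/0.2156) = 0.0878

θ₁ = 0.0004, θ₂ = 0.5235, θ₃ = 0.0878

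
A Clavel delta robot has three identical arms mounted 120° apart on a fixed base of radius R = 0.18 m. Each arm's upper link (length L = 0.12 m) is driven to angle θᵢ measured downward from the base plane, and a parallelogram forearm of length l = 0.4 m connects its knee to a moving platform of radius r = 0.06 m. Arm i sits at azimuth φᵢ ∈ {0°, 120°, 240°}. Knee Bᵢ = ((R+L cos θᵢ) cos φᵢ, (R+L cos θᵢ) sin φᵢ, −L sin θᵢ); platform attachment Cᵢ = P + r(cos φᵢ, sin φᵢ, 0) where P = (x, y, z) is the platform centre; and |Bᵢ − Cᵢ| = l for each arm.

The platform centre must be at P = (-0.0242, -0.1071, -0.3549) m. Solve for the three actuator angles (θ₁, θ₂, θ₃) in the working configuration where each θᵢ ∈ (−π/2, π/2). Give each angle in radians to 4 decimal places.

φ1=0.0° → target in arm frame (-0.0242, -0.1071)
  A=0.1442, B=-0.3549, C=(l²−L²−A²−y'²−z²)/(2L)=-0.0526
  γ=atan2(-0.3549,0.1442)=-1.1849;  ψ=arccos(-0.1372)=1.7085;  θ1=γ+ψ≈0.5236
rotate P by −φ2: (-0.0807, 0.0745, -0.3549)
  A cos θ + B sin θ = C:  0.2007·cos θ + -0.3549·sin θ = -0.1090
  √(A²+B²)=0.4077;  θ2 = -1.0562+1.8415 ≈ 0.7853
arm 3 (φ=240.0°): x'=0.1049, y'=0.0326
  A cos θ + B sin θ = C:  0.0151·cos θ + -0.3549·sin θ = 0.0765
  θ3 = atan2(B,A) + arccos(C/0.3552) = -0.1743

θ₁ = 0.5236, θ₂ = 0.7853, θ₃ = -0.1743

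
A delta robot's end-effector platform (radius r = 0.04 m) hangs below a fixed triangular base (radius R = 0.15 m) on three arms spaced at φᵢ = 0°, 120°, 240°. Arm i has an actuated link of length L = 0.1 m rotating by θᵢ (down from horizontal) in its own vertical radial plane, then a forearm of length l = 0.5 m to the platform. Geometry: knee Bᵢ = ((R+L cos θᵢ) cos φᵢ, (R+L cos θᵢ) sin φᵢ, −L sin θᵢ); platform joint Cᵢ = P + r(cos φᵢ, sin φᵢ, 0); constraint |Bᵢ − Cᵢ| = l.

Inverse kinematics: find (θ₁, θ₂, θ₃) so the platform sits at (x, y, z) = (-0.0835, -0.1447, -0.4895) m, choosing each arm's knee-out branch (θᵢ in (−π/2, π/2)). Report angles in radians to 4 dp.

φ1=0.0° → target in arm frame (-0.0835, -0.1447)
  A cos θ + B sin θ = C:  0.1935·cos θ + -0.4895·sin θ = -0.2900
  θ1 = atan2(B,A) + arccos(C/0.5264) = 0.9599
rotate P by −φ2: (-0.0836, 0.1447, -0.4895)
  A cos θ + B sin θ = C:  0.1936·cos θ + -0.4895·sin θ = -0.2900
  θ2 = atan2(B,A) + arccos(C/0.5264) = 0.9601
rotate P by −φ3: (0.1671, 0.0000, -0.4895)
  A=-0.0571, B=-0.4895, C=(l²−L²−A²−y'²−z²)/(2L)=-0.0143
  √(A²+B²)=0.4928;  θ3 = -1.6868+1.5999 ≈ -0.0870

θ₁ = 0.9599, θ₂ = 0.9601, θ₃ = -0.0870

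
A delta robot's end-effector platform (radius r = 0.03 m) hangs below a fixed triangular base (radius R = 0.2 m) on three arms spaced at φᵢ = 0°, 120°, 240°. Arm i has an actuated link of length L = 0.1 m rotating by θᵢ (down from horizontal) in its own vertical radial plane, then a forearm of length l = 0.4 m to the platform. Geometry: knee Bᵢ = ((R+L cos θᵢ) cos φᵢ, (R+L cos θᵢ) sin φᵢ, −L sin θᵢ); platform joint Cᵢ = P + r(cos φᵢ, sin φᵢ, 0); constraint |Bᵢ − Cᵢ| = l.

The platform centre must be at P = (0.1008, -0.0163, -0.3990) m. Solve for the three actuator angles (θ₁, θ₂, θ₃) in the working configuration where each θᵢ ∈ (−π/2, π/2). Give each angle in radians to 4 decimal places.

rotate P by −φ1: (0.1008, -0.0163, -0.3990)
  e−x'=0.0692;  (l²−L²−(e−x')²−y'²−z²)/2L = -0.0713
  θ1 = atan2(B,A) + arccos(C/0.4050) = 0.3487
rotate P by −φ2: (-0.0645, -0.0791, -0.3990)
  A cos θ + B sin θ = C:  0.2345·cos θ + -0.3990·sin θ = -0.3523
  γ=atan2(-0.3990,0.2345)=-1.0394;  ψ=arccos(-0.7612)=2.4360;  θ2=γ+ψ≈1.3966
rotate P by −φ3: (-0.0363, 0.0954, -0.3990)
  e−x'=0.2063;  (l²−L²−(e−x')²−y'²−z²)/2L = -0.3043
  θ3 = atan2(B,A) + arccos(C/0.4492) = 1.2215

θ₁ = 0.3487, θ₂ = 1.3966, θ₃ = 1.2215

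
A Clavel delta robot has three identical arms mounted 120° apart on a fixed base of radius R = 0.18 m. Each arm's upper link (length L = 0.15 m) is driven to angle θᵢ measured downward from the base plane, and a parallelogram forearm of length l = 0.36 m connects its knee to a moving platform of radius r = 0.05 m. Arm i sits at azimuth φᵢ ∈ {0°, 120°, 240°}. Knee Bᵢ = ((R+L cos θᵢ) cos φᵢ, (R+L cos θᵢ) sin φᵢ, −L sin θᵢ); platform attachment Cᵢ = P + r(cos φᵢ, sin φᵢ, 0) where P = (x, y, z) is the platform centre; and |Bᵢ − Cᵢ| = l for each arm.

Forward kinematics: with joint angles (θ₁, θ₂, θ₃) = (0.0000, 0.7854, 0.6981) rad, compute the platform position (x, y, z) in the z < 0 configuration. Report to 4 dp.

(0.0903, -0.0108, -0.3058)

centre 1 = (0.2800·cos0.0°, 0.2800·sin0.0°, 0.0000) = (0.2800, 0.0000, 0.0000)
centre 2 = (0.2361·cos120.0°, 0.2361·sin120.0°, -0.1061) = (-0.1180, 0.2044, -0.1061)
centre 3 = (0.2449·cos240.0°, 0.2449·sin240.0°, -0.0964) = (-0.1225, -0.2121, -0.0964)
subtract pairs → two planes through P
[-0.7961 0.4089 -0.2121]·P = -0.0114;  [-0.8049 -0.4242 -0.1928]·P = -0.0091
Cramer: x(z) = 0.0129-0.2532z;  y(z) = -0.0029+0.0259z
quadratic in z: (1.0648)z²+(0.1351)z+(-0.0582)=0, √Δ=0.5160 → z ∈ {-0.3058, 0.1789}; z = -0.3058 (taking z<0)
x = 0.0903, y = -0.0108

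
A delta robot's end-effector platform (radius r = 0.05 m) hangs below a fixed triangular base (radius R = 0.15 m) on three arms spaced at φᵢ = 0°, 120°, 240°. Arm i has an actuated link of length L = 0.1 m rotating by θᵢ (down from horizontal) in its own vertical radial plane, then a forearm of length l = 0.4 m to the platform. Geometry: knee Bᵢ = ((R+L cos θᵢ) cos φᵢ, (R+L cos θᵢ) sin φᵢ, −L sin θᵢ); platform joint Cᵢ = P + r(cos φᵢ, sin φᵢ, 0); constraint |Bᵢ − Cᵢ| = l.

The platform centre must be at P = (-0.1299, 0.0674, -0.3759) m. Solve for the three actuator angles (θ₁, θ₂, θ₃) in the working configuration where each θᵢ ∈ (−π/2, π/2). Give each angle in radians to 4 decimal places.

arm 1 (φ=0.0°): x'=-0.1299, y'=0.0674
  e−x'=0.2299;  (l²−L²−(e−x')²−y'²−z²)/2L = -0.2435
  θ1 = atan2(B,A) + arccos(C/0.4406) = 1.1344
rotate P by −φ2: (0.1233, 0.0788, -0.3759)
  A cos θ + B sin θ = C:  -0.0233·cos θ + -0.3759·sin θ = 0.0097
  θ2 = atan2(B,A) + arccos(C/0.3766) = -0.0878
rotate P by −φ3: (0.0066, -0.1462, -0.3759)
  A cos θ + B sin θ = C:  0.0934·cos θ + -0.3759·sin θ = -0.1070
  θ3 = atan2(B,A) + arccos(C/0.3873) = 0.5235

θ₁ = 1.1344, θ₂ = -0.0878, θ₃ = 0.5235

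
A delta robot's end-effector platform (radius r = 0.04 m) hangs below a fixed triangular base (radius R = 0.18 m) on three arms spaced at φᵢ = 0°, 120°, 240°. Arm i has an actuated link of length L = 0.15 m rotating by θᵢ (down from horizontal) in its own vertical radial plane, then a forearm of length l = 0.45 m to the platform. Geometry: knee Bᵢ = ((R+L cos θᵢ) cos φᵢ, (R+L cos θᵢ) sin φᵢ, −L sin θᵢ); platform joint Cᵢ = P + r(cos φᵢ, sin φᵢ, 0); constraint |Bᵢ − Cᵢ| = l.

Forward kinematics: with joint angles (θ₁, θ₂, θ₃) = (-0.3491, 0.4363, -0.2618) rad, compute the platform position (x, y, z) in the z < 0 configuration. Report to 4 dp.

(0.0504, -0.0721, -0.3284)

φ1=0.0°: virtual centre (0.2810, 0.0000, 0.0513), radius l
φ2=120.0°: virtual centre (-0.1380, 0.2390, -0.0634), radius l
centre 3 = (0.2849·cos240.0°, 0.2849·sin240.0°, 0.0388) = (-0.1424, -0.2467, 0.0388)
eliminate P² terms by subtracting sphere 1 from 2 and 3
plane₁₂: -0.8379x+0.4780y+-0.2294z = -0.0014
det = 0.8182;  x = 0.0002+-0.1529z,  y = -0.0026+0.2118z
sphere 1 gives Az²+Bz+C=0 with A=1.0683, B=-0.0178, C=-0.1210;  B²−4AC=0.5175;  roots -0.3284, 0.3451;  negative root z = -0.3284
x = 0.0504, y = -0.0721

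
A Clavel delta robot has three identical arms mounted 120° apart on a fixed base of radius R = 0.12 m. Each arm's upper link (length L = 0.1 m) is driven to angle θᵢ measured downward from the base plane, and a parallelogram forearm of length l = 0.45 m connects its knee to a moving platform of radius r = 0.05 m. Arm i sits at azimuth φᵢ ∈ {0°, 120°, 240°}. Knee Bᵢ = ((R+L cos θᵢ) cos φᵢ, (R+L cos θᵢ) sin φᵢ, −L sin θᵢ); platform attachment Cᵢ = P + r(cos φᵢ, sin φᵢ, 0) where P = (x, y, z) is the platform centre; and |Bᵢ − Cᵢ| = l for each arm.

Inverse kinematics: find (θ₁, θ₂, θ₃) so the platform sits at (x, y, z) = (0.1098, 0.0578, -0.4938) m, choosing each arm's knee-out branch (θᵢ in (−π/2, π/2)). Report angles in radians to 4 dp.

θ₁ = 0.5235, θ₂ = 0.9599, θ₃ = 1.3088

φ1=0.0° → target in arm frame (0.1098, 0.0578)
  A cos θ + B sin θ = C:  -0.0398·cos θ + -0.4938·sin θ = -0.2813
  θ1 = atan2(B,A) + arccos(C/0.4954) = 0.5235
arm 2 (φ=120.0°): x'=-0.0048, y'=-0.1240
  A=0.0748, B=-0.4938, C=(l²−L²−A²−y'²−z²)/(2L)=-0.3616
  γ=atan2(-0.4938,0.0748)=-1.4204;  ψ=arccos(-0.7239)=2.3803;  θ2=γ+ψ≈0.9599
rotate P by −φ3: (-0.1050, 0.0662, -0.4938)
  A=0.1750, B=-0.4938, C=(l²−L²−A²−y'²−z²)/(2L)=-0.4316
  √(A²+B²)=0.5239;  θ3 = -1.2303+2.5391 ≈ 1.3088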